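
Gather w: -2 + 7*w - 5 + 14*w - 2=21*w - 9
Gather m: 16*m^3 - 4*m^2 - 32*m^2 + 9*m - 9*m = 16*m^3 - 36*m^2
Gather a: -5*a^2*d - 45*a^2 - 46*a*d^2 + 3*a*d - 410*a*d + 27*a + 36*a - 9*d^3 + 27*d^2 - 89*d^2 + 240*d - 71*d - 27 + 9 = a^2*(-5*d - 45) + a*(-46*d^2 - 407*d + 63) - 9*d^3 - 62*d^2 + 169*d - 18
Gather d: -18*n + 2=2 - 18*n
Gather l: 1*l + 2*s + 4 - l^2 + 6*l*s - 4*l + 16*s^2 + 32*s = -l^2 + l*(6*s - 3) + 16*s^2 + 34*s + 4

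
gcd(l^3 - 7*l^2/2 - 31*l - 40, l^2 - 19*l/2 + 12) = l - 8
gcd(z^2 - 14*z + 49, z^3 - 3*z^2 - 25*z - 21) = z - 7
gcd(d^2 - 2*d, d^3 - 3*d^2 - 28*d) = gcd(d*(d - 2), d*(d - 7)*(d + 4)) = d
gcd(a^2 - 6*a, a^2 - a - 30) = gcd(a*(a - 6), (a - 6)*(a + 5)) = a - 6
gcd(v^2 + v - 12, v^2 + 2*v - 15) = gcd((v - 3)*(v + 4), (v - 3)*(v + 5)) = v - 3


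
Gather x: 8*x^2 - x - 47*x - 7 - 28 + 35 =8*x^2 - 48*x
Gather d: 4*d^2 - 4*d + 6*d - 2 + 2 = 4*d^2 + 2*d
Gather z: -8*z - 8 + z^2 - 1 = z^2 - 8*z - 9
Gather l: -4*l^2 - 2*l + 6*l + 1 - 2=-4*l^2 + 4*l - 1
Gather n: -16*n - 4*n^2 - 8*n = -4*n^2 - 24*n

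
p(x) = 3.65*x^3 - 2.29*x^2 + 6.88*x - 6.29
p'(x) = 10.95*x^2 - 4.58*x + 6.88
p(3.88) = 199.13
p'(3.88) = 153.96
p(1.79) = 19.62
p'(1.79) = 33.77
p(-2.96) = -141.38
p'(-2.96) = 116.38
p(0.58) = -2.36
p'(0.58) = 7.91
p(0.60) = -2.20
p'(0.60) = 8.07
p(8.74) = 2315.75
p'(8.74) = 803.30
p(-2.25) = -74.94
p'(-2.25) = 72.62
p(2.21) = 37.13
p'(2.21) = 50.24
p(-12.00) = -6725.81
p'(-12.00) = 1638.64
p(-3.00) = -146.09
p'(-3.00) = 119.17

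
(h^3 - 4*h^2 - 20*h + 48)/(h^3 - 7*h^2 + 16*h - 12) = (h^2 - 2*h - 24)/(h^2 - 5*h + 6)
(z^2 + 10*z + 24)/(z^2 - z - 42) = (z + 4)/(z - 7)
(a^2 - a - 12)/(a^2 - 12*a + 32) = (a + 3)/(a - 8)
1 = 1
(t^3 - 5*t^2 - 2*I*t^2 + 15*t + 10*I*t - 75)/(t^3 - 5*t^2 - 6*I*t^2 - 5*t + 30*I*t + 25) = (t + 3*I)/(t - I)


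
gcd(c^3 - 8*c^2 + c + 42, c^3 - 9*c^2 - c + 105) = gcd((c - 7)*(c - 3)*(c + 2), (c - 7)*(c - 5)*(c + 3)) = c - 7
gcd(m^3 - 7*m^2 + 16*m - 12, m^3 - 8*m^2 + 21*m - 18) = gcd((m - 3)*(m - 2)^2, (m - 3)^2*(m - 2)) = m^2 - 5*m + 6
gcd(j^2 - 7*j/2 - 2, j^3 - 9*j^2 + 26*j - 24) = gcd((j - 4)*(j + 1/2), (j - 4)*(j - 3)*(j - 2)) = j - 4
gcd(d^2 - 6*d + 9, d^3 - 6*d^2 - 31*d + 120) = d - 3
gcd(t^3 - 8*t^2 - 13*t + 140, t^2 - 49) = t - 7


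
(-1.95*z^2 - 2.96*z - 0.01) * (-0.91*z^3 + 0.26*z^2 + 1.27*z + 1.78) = 1.7745*z^5 + 2.1866*z^4 - 3.237*z^3 - 7.2328*z^2 - 5.2815*z - 0.0178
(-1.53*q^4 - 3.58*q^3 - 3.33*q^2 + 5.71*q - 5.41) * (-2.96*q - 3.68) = 4.5288*q^5 + 16.2272*q^4 + 23.0312*q^3 - 4.6472*q^2 - 4.9992*q + 19.9088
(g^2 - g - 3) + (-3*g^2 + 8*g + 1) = -2*g^2 + 7*g - 2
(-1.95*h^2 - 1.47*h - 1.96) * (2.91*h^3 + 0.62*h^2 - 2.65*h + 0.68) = -5.6745*h^5 - 5.4867*h^4 - 1.4475*h^3 + 1.3543*h^2 + 4.1944*h - 1.3328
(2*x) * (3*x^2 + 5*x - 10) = 6*x^3 + 10*x^2 - 20*x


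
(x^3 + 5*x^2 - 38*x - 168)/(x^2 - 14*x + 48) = (x^2 + 11*x + 28)/(x - 8)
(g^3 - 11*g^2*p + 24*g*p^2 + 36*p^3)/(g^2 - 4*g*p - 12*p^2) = (g^2 - 5*g*p - 6*p^2)/(g + 2*p)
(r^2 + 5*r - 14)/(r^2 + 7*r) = (r - 2)/r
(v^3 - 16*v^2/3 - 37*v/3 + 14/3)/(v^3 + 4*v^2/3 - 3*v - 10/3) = (3*v^2 - 22*v + 7)/(3*v^2 - 2*v - 5)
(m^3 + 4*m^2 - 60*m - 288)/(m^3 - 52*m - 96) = (m + 6)/(m + 2)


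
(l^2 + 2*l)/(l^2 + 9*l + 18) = l*(l + 2)/(l^2 + 9*l + 18)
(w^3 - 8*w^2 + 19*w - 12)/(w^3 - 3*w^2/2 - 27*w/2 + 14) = 2*(w - 3)/(2*w + 7)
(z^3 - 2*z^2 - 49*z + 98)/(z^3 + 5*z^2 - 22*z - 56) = (z^2 - 9*z + 14)/(z^2 - 2*z - 8)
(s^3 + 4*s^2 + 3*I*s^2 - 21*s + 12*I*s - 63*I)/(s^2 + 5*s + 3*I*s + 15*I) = (s^2 + 4*s - 21)/(s + 5)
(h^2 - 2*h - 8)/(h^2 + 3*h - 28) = (h + 2)/(h + 7)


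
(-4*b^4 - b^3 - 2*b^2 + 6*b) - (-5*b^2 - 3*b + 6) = -4*b^4 - b^3 + 3*b^2 + 9*b - 6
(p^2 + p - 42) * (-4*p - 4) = -4*p^3 - 8*p^2 + 164*p + 168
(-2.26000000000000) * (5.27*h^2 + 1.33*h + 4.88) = -11.9102*h^2 - 3.0058*h - 11.0288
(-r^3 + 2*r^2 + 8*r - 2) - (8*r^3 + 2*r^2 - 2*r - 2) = -9*r^3 + 10*r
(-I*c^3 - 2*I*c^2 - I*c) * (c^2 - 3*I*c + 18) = -I*c^5 - 3*c^4 - 2*I*c^4 - 6*c^3 - 19*I*c^3 - 3*c^2 - 36*I*c^2 - 18*I*c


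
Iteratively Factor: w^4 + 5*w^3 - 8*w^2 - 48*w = (w)*(w^3 + 5*w^2 - 8*w - 48) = w*(w + 4)*(w^2 + w - 12) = w*(w - 3)*(w + 4)*(w + 4)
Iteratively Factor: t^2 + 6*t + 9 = (t + 3)*(t + 3)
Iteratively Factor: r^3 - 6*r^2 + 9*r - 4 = (r - 1)*(r^2 - 5*r + 4) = (r - 1)^2*(r - 4)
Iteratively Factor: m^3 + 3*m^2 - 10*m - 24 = (m + 2)*(m^2 + m - 12) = (m + 2)*(m + 4)*(m - 3)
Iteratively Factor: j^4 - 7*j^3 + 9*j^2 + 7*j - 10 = (j + 1)*(j^3 - 8*j^2 + 17*j - 10) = (j - 1)*(j + 1)*(j^2 - 7*j + 10) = (j - 2)*(j - 1)*(j + 1)*(j - 5)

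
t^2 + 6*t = t*(t + 6)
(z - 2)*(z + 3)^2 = z^3 + 4*z^2 - 3*z - 18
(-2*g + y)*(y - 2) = -2*g*y + 4*g + y^2 - 2*y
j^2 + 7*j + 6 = (j + 1)*(j + 6)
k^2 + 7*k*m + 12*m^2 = (k + 3*m)*(k + 4*m)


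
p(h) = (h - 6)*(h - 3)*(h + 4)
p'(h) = (h - 6)*(h - 3) + (h - 6)*(h + 4) + (h - 3)*(h + 4)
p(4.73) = -19.18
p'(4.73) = 1.82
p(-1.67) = 83.46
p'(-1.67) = 7.07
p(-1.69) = 83.31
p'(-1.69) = 7.47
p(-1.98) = 80.28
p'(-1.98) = 13.56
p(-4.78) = -65.42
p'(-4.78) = 98.35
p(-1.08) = 84.35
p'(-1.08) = -3.70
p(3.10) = -2.06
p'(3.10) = -20.17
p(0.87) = 53.21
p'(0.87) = -24.43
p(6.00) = 0.00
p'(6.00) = 30.00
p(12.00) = 864.00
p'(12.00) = 294.00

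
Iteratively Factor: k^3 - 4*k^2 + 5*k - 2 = (k - 1)*(k^2 - 3*k + 2) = (k - 2)*(k - 1)*(k - 1)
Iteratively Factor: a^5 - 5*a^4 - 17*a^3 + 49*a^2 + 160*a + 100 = (a - 5)*(a^4 - 17*a^2 - 36*a - 20) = (a - 5)*(a + 1)*(a^3 - a^2 - 16*a - 20) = (a - 5)*(a + 1)*(a + 2)*(a^2 - 3*a - 10) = (a - 5)^2*(a + 1)*(a + 2)*(a + 2)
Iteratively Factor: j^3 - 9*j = (j + 3)*(j^2 - 3*j) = (j - 3)*(j + 3)*(j)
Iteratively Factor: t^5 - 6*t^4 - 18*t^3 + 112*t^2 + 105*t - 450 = (t + 3)*(t^4 - 9*t^3 + 9*t^2 + 85*t - 150) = (t - 5)*(t + 3)*(t^3 - 4*t^2 - 11*t + 30) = (t - 5)*(t - 2)*(t + 3)*(t^2 - 2*t - 15) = (t - 5)*(t - 2)*(t + 3)^2*(t - 5)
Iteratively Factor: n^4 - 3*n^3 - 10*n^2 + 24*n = (n - 2)*(n^3 - n^2 - 12*n) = (n - 4)*(n - 2)*(n^2 + 3*n) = n*(n - 4)*(n - 2)*(n + 3)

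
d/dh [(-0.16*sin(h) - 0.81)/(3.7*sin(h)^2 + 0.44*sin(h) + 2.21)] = (0.592*sin(h)^2 + 5.994*sin(h) + 0.00280000000000002)*cos(h)/(13.69*sin(h)^4 + 3.256*sin(h)^3 + 16.5476*sin(h)^2 + 1.9448*sin(h) + 4.8841)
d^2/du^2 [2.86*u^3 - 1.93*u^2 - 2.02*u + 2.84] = 17.16*u - 3.86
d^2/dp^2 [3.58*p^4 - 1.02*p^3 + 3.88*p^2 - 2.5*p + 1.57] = 42.96*p^2 - 6.12*p + 7.76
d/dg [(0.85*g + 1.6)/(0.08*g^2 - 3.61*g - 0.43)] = (-0.068*g^2 - 0.256*g + 5.4105)/(0.0064*g^4 - 0.5776*g^3 + 12.9633*g^2 + 3.1046*g + 0.1849)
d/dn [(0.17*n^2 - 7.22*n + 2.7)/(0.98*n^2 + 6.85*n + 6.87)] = (8.2401*n^2 - 2.9562*n - 68.0964)/(0.9604*n^4 + 13.426*n^3 + 60.3877*n^2 + 94.119*n + 47.1969)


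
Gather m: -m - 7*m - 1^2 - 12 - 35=-8*m - 48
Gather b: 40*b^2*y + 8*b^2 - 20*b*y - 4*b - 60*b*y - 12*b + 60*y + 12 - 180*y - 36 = b^2*(40*y + 8) + b*(-80*y - 16) - 120*y - 24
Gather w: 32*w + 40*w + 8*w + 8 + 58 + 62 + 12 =80*w + 140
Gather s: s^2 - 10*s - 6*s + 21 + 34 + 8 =s^2 - 16*s + 63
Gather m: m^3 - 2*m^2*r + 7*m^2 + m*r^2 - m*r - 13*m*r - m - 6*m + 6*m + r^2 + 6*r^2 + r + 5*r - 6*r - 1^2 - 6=m^3 + m^2*(7 - 2*r) + m*(r^2 - 14*r - 1) + 7*r^2 - 7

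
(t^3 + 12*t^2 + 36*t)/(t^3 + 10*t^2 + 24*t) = (t + 6)/(t + 4)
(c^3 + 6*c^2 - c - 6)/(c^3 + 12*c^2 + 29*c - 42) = (c + 1)/(c + 7)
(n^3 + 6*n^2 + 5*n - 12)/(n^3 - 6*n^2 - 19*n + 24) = (n + 4)/(n - 8)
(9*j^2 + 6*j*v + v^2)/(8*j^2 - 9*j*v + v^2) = (9*j^2 + 6*j*v + v^2)/(8*j^2 - 9*j*v + v^2)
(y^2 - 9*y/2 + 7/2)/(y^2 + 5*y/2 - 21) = (y - 1)/(y + 6)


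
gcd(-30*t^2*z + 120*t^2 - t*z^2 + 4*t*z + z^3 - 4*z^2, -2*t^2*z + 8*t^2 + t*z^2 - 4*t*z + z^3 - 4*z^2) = z - 4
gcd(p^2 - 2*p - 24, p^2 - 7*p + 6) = p - 6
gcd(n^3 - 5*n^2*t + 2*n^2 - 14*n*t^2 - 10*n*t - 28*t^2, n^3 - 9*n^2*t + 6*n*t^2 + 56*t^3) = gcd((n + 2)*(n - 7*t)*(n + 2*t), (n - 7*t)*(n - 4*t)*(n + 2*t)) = -n^2 + 5*n*t + 14*t^2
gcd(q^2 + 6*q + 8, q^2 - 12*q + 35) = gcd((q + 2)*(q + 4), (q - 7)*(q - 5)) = 1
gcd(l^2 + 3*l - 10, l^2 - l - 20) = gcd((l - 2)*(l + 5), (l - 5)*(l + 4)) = 1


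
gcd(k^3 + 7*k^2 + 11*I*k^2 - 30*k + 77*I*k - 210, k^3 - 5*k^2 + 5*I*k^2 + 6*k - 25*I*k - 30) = k + 6*I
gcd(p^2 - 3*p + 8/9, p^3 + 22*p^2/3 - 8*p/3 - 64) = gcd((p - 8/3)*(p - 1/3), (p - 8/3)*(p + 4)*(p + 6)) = p - 8/3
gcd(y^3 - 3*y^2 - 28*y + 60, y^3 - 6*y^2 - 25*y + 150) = y^2 - y - 30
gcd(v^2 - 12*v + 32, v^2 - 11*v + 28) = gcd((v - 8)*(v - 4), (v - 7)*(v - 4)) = v - 4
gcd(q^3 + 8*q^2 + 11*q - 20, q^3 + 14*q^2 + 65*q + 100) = q^2 + 9*q + 20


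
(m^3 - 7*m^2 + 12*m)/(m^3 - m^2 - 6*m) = (m - 4)/(m + 2)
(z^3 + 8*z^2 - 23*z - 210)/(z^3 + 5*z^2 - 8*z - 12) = (z^2 + 2*z - 35)/(z^2 - z - 2)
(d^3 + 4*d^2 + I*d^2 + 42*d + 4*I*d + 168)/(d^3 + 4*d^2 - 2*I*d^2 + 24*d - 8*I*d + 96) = (d + 7*I)/(d + 4*I)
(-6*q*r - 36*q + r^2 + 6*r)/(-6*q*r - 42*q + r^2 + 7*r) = (r + 6)/(r + 7)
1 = 1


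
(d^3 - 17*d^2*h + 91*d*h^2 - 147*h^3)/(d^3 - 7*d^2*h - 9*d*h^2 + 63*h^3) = (d - 7*h)/(d + 3*h)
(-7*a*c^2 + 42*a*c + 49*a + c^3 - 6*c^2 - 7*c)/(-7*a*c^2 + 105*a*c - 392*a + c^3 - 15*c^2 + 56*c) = (c + 1)/(c - 8)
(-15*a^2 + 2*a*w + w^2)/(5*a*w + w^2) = (-3*a + w)/w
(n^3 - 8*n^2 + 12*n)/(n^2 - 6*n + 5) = n*(n^2 - 8*n + 12)/(n^2 - 6*n + 5)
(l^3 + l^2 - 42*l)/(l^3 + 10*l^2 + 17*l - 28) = l*(l - 6)/(l^2 + 3*l - 4)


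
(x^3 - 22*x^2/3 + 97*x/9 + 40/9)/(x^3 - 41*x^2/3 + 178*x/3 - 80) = (x + 1/3)/(x - 6)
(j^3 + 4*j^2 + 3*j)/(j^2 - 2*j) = (j^2 + 4*j + 3)/(j - 2)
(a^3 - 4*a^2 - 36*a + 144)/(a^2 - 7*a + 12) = (a^2 - 36)/(a - 3)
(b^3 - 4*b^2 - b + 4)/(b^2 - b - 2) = (b^2 - 5*b + 4)/(b - 2)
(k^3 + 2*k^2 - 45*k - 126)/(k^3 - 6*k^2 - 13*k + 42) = (k + 6)/(k - 2)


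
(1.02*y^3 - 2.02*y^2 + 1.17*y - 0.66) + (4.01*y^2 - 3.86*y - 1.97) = 1.02*y^3 + 1.99*y^2 - 2.69*y - 2.63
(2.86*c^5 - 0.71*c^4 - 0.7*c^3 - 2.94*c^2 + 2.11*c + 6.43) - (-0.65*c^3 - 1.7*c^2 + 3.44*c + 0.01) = 2.86*c^5 - 0.71*c^4 - 0.0499999999999999*c^3 - 1.24*c^2 - 1.33*c + 6.42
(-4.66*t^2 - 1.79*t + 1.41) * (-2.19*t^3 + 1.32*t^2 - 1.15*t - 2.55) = 10.2054*t^5 - 2.2311*t^4 - 0.0916999999999999*t^3 + 15.8027*t^2 + 2.943*t - 3.5955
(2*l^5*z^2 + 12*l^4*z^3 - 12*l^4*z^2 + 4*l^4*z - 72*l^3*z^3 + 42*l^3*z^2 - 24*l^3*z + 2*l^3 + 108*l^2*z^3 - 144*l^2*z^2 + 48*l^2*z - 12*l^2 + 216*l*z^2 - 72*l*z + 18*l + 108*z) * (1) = 2*l^5*z^2 + 12*l^4*z^3 - 12*l^4*z^2 + 4*l^4*z - 72*l^3*z^3 + 42*l^3*z^2 - 24*l^3*z + 2*l^3 + 108*l^2*z^3 - 144*l^2*z^2 + 48*l^2*z - 12*l^2 + 216*l*z^2 - 72*l*z + 18*l + 108*z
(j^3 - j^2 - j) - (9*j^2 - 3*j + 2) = j^3 - 10*j^2 + 2*j - 2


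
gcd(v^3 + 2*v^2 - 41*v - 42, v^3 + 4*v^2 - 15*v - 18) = v + 1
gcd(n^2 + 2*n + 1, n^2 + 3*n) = 1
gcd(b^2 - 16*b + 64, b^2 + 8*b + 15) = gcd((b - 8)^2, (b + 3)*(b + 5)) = 1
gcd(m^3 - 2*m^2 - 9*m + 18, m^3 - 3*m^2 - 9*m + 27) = m^2 - 9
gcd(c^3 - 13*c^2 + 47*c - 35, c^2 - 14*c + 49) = c - 7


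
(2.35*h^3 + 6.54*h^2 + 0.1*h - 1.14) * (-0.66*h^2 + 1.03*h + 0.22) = -1.551*h^5 - 1.8959*h^4 + 7.1872*h^3 + 2.2942*h^2 - 1.1522*h - 0.2508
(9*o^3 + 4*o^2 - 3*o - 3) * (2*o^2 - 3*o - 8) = 18*o^5 - 19*o^4 - 90*o^3 - 29*o^2 + 33*o + 24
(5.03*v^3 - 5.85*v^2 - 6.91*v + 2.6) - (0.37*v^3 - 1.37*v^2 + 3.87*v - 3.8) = 4.66*v^3 - 4.48*v^2 - 10.78*v + 6.4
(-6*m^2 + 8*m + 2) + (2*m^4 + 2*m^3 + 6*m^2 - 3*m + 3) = 2*m^4 + 2*m^3 + 5*m + 5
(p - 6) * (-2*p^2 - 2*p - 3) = -2*p^3 + 10*p^2 + 9*p + 18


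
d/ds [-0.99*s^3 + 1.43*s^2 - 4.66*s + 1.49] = -2.97*s^2 + 2.86*s - 4.66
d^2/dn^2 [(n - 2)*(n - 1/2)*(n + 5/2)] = 6*n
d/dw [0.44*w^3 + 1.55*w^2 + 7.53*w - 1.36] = 1.32*w^2 + 3.1*w + 7.53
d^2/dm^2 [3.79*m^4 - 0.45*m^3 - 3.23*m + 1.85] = m*(45.48*m - 2.7)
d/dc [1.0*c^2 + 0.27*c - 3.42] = 2.0*c + 0.27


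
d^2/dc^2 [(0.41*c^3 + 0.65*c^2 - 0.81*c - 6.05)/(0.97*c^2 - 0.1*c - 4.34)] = (-8.88178419700125e-16*c^5 + 2.062078*c^3 - 16.66881*c^2 + 29.397048*c - 25.87022)/(0.912673*c^6 - 0.28227*c^5 - 12.221418*c^4 + 2.52488*c^3 + 54.681396*c^2 - 5.65068*c - 81.746504)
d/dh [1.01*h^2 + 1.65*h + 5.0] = 2.02*h + 1.65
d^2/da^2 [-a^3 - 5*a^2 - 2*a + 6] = -6*a - 10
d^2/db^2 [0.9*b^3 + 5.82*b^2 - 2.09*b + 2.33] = 5.4*b + 11.64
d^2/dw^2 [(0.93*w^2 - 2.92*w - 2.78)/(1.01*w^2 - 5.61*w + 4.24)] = (-8.88178419700125e-16*w^4 + 4.58156200000001*w^3 - 40.91106*w^2 + 169.538196*w - 256.648972)/(1.030301*w^6 - 17.168283*w^5 + 108.336135*w^4 - 320.704065*w^3 + 454.79724*w^2 - 302.563008*w + 76.225024)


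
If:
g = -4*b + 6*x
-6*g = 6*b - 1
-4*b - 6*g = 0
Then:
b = 1/2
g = -1/3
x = 5/18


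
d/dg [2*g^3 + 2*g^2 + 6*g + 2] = 6*g^2 + 4*g + 6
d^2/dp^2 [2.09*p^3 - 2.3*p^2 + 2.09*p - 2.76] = 12.54*p - 4.6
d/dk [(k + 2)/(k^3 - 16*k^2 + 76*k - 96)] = (k^3 - 16*k^2 + 76*k - (k + 2)*(3*k^2 - 32*k + 76) - 96)/(k^3 - 16*k^2 + 76*k - 96)^2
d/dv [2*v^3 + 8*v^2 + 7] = 2*v*(3*v + 8)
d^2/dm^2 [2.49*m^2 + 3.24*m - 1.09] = 4.98000000000000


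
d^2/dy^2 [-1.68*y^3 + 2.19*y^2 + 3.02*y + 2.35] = 4.38 - 10.08*y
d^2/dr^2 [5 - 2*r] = 0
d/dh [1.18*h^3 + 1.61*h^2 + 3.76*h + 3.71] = 3.54*h^2 + 3.22*h + 3.76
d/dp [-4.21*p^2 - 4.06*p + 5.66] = -8.42*p - 4.06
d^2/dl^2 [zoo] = 0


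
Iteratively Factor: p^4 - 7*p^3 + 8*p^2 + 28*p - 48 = (p - 4)*(p^3 - 3*p^2 - 4*p + 12) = (p - 4)*(p - 3)*(p^2 - 4) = (p - 4)*(p - 3)*(p + 2)*(p - 2)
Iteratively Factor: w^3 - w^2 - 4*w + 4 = (w + 2)*(w^2 - 3*w + 2) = (w - 2)*(w + 2)*(w - 1)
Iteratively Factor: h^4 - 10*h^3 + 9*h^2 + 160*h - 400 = (h + 4)*(h^3 - 14*h^2 + 65*h - 100) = (h - 5)*(h + 4)*(h^2 - 9*h + 20) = (h - 5)*(h - 4)*(h + 4)*(h - 5)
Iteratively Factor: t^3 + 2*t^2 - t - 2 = (t + 2)*(t^2 - 1) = (t - 1)*(t + 2)*(t + 1)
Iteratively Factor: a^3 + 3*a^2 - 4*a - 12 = (a + 2)*(a^2 + a - 6) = (a + 2)*(a + 3)*(a - 2)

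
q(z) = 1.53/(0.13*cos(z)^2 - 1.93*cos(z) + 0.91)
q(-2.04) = 0.85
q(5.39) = -6.15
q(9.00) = 0.55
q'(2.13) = -0.69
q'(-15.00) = 0.35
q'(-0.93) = 55.88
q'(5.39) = 34.00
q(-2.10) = 0.80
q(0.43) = -2.08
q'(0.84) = -19.51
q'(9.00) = -0.18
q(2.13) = 0.78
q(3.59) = 0.56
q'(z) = 1.53*(0.26*sin(z)*cos(z) - 1.93*sin(z))/(0.13*cos(z)^2 - 1.93*cos(z) + 0.91)^2 = (0.3978*cos(z) - 2.9529)*sin(z)/(0.13*cos(z)^2 - 1.93*cos(z) + 0.91)^2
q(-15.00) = 0.62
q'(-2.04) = 0.85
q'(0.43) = -1.99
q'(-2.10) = 0.74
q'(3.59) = 0.19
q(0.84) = -4.78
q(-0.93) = -7.75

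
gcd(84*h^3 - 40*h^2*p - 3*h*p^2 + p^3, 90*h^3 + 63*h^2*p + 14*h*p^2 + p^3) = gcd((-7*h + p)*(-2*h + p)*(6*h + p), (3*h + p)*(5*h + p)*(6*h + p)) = 6*h + p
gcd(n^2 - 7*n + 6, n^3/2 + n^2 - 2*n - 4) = 1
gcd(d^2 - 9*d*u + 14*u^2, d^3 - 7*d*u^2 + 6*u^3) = -d + 2*u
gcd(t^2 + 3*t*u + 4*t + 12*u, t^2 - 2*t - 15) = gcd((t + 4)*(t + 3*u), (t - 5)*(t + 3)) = 1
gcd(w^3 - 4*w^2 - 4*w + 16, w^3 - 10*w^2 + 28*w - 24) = w - 2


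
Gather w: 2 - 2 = 0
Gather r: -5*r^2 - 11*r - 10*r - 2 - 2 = -5*r^2 - 21*r - 4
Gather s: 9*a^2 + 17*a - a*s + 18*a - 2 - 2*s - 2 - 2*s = 9*a^2 + 35*a + s*(-a - 4) - 4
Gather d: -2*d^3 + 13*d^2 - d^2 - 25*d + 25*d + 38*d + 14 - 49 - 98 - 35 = -2*d^3 + 12*d^2 + 38*d - 168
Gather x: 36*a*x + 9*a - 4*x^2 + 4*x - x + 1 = 9*a - 4*x^2 + x*(36*a + 3) + 1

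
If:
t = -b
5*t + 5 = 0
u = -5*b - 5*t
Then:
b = 1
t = -1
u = 0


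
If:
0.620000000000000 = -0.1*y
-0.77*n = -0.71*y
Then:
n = -5.72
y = -6.20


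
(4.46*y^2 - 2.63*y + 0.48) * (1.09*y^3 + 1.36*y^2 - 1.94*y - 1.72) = 4.8614*y^5 + 3.1989*y^4 - 11.706*y^3 - 1.9162*y^2 + 3.5924*y - 0.8256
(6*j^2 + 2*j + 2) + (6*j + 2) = 6*j^2 + 8*j + 4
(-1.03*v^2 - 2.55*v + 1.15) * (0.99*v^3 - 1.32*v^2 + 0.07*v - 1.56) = -1.0197*v^5 - 1.1649*v^4 + 4.4324*v^3 - 0.0896999999999999*v^2 + 4.0585*v - 1.794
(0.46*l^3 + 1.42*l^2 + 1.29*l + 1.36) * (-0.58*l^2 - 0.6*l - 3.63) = -0.2668*l^5 - 1.0996*l^4 - 3.27*l^3 - 6.7174*l^2 - 5.4987*l - 4.9368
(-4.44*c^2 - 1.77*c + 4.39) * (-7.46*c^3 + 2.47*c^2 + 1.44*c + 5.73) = 33.1224*c^5 + 2.2374*c^4 - 43.5149*c^3 - 17.1467*c^2 - 3.8205*c + 25.1547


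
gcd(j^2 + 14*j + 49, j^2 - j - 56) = j + 7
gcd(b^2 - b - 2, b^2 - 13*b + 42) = 1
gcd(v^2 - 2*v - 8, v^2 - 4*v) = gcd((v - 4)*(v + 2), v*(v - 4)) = v - 4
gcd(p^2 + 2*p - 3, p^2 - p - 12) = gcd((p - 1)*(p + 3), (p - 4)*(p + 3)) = p + 3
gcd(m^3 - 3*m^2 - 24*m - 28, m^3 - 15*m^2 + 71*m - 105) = m - 7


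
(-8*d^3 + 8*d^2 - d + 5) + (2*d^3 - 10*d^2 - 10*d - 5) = -6*d^3 - 2*d^2 - 11*d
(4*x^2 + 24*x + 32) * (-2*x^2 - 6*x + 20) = -8*x^4 - 72*x^3 - 128*x^2 + 288*x + 640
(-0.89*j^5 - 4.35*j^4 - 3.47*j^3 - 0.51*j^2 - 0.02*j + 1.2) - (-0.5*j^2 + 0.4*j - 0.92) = -0.89*j^5 - 4.35*j^4 - 3.47*j^3 - 0.01*j^2 - 0.42*j + 2.12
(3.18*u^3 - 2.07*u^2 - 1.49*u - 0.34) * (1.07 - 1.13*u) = -3.5934*u^4 + 5.7417*u^3 - 0.5312*u^2 - 1.2101*u - 0.3638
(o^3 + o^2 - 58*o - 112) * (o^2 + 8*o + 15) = o^5 + 9*o^4 - 35*o^3 - 561*o^2 - 1766*o - 1680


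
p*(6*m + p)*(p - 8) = 6*m*p^2 - 48*m*p + p^3 - 8*p^2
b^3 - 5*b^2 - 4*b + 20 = (b - 5)*(b - 2)*(b + 2)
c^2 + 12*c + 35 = (c + 5)*(c + 7)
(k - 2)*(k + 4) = k^2 + 2*k - 8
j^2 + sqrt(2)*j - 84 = (j - 6*sqrt(2))*(j + 7*sqrt(2))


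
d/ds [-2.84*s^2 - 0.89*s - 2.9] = -5.68*s - 0.89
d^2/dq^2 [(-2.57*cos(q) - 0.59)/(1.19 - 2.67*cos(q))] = (12.371712*sin(q)^2 - 5.513984*cos(q) + 12.371712)/(19.034163*cos(q)^3 - 25.450173*cos(q)^2 + 11.342961*cos(q) - 1.685159)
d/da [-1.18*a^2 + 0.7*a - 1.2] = 0.7 - 2.36*a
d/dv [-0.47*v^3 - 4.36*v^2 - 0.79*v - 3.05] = -1.41*v^2 - 8.72*v - 0.79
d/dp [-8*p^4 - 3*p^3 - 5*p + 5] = -32*p^3 - 9*p^2 - 5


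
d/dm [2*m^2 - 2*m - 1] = 4*m - 2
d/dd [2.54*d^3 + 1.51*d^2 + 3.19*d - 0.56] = 7.62*d^2 + 3.02*d + 3.19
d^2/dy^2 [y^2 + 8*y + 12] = 2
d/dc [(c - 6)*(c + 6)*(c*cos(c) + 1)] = -c^3*sin(c) + 3*c^2*cos(c) + 36*c*sin(c) + 2*c - 36*cos(c)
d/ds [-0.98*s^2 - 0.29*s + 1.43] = -1.96*s - 0.29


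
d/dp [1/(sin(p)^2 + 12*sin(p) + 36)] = -2*cos(p)/(sin(p) + 6)^3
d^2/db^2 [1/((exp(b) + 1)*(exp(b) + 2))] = (4*exp(3*b) + 9*exp(2*b) + exp(b) - 6)*exp(b)/(exp(6*b) + 9*exp(5*b) + 33*exp(4*b) + 63*exp(3*b) + 66*exp(2*b) + 36*exp(b) + 8)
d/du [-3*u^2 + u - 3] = 1 - 6*u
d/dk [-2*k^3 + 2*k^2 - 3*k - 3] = -6*k^2 + 4*k - 3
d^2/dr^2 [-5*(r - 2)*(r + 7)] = -10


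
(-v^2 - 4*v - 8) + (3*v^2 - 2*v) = 2*v^2 - 6*v - 8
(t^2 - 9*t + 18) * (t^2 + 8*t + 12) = t^4 - t^3 - 42*t^2 + 36*t + 216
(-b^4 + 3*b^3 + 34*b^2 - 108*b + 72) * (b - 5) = -b^5 + 8*b^4 + 19*b^3 - 278*b^2 + 612*b - 360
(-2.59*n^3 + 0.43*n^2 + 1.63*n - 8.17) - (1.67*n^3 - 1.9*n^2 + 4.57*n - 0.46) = -4.26*n^3 + 2.33*n^2 - 2.94*n - 7.71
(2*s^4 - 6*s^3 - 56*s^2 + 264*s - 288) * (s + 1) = 2*s^5 - 4*s^4 - 62*s^3 + 208*s^2 - 24*s - 288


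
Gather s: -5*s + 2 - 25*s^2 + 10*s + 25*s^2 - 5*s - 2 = 0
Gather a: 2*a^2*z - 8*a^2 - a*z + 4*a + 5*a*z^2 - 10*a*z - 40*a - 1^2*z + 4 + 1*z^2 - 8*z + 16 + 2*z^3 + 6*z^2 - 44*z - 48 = a^2*(2*z - 8) + a*(5*z^2 - 11*z - 36) + 2*z^3 + 7*z^2 - 53*z - 28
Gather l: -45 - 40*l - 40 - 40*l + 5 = -80*l - 80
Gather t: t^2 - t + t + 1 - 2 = t^2 - 1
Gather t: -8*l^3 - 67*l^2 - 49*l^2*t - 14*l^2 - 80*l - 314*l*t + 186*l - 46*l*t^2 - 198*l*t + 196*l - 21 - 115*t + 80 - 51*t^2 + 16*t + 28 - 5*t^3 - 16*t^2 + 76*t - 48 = -8*l^3 - 81*l^2 + 302*l - 5*t^3 + t^2*(-46*l - 67) + t*(-49*l^2 - 512*l - 23) + 39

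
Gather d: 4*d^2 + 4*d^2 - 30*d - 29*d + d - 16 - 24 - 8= 8*d^2 - 58*d - 48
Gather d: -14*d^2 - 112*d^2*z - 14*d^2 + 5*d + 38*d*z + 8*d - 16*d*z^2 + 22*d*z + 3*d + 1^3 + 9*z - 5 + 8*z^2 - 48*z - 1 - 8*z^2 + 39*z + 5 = d^2*(-112*z - 28) + d*(-16*z^2 + 60*z + 16)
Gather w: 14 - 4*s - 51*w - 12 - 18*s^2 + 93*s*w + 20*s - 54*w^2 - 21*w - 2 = -18*s^2 + 16*s - 54*w^2 + w*(93*s - 72)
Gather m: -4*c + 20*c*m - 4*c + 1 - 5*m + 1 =-8*c + m*(20*c - 5) + 2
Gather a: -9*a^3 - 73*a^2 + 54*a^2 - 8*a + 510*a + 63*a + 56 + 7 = -9*a^3 - 19*a^2 + 565*a + 63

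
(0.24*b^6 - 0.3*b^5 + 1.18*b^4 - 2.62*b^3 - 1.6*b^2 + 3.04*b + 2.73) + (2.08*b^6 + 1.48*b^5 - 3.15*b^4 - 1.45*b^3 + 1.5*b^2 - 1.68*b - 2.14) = 2.32*b^6 + 1.18*b^5 - 1.97*b^4 - 4.07*b^3 - 0.1*b^2 + 1.36*b + 0.59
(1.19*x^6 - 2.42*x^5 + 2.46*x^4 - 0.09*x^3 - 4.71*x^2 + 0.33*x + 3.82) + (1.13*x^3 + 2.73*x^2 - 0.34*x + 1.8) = 1.19*x^6 - 2.42*x^5 + 2.46*x^4 + 1.04*x^3 - 1.98*x^2 - 0.01*x + 5.62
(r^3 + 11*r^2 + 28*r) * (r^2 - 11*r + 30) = r^5 - 63*r^3 + 22*r^2 + 840*r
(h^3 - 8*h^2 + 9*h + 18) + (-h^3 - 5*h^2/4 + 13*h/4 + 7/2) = -37*h^2/4 + 49*h/4 + 43/2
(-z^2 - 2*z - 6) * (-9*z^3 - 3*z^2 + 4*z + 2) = 9*z^5 + 21*z^4 + 56*z^3 + 8*z^2 - 28*z - 12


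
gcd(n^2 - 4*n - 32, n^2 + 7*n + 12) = n + 4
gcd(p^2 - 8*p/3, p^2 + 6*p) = p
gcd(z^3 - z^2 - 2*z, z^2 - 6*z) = z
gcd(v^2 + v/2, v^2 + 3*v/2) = v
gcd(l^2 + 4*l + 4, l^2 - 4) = l + 2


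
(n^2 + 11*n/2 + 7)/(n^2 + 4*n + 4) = (n + 7/2)/(n + 2)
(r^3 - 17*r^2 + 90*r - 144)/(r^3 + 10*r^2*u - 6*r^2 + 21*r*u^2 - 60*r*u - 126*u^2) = (r^2 - 11*r + 24)/(r^2 + 10*r*u + 21*u^2)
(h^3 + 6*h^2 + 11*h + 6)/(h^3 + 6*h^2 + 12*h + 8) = (h^2 + 4*h + 3)/(h^2 + 4*h + 4)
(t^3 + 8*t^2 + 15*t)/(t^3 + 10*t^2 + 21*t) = (t + 5)/(t + 7)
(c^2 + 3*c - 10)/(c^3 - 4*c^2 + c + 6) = (c + 5)/(c^2 - 2*c - 3)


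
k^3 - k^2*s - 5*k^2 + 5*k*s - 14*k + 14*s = (k - 7)*(k + 2)*(k - s)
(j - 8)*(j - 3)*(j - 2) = j^3 - 13*j^2 + 46*j - 48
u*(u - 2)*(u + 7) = u^3 + 5*u^2 - 14*u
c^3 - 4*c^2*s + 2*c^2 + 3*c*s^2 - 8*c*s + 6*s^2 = (c + 2)*(c - 3*s)*(c - s)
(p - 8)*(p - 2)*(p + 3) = p^3 - 7*p^2 - 14*p + 48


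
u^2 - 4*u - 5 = (u - 5)*(u + 1)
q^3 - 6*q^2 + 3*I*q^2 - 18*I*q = q*(q - 6)*(q + 3*I)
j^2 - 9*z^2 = (j - 3*z)*(j + 3*z)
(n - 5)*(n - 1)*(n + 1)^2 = n^4 - 4*n^3 - 6*n^2 + 4*n + 5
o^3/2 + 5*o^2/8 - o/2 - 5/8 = (o/2 + 1/2)*(o - 1)*(o + 5/4)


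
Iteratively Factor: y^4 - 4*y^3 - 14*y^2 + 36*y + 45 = (y - 3)*(y^3 - y^2 - 17*y - 15) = (y - 3)*(y + 3)*(y^2 - 4*y - 5) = (y - 3)*(y + 1)*(y + 3)*(y - 5)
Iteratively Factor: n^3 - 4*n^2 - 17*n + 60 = (n - 3)*(n^2 - n - 20) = (n - 5)*(n - 3)*(n + 4)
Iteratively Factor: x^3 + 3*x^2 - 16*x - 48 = (x + 4)*(x^2 - x - 12) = (x + 3)*(x + 4)*(x - 4)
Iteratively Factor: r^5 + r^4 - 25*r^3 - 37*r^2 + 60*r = (r - 5)*(r^4 + 6*r^3 + 5*r^2 - 12*r) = r*(r - 5)*(r^3 + 6*r^2 + 5*r - 12) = r*(r - 5)*(r - 1)*(r^2 + 7*r + 12) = r*(r - 5)*(r - 1)*(r + 4)*(r + 3)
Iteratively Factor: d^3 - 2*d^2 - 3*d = (d - 3)*(d^2 + d) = (d - 3)*(d + 1)*(d)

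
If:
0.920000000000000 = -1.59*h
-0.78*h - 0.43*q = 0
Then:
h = -0.58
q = 1.05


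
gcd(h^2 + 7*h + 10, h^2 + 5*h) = h + 5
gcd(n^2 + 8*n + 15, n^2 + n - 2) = 1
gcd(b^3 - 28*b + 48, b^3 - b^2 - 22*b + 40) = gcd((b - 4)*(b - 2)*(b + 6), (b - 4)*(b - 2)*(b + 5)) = b^2 - 6*b + 8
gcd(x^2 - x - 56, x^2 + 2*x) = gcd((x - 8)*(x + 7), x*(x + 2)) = 1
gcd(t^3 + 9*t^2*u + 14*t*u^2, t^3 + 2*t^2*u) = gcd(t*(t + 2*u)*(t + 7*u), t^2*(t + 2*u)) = t^2 + 2*t*u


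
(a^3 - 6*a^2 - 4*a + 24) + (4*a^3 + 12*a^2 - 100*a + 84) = 5*a^3 + 6*a^2 - 104*a + 108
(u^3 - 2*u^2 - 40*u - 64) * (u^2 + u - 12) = u^5 - u^4 - 54*u^3 - 80*u^2 + 416*u + 768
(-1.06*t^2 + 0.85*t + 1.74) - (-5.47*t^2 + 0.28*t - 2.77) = 4.41*t^2 + 0.57*t + 4.51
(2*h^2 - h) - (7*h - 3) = 2*h^2 - 8*h + 3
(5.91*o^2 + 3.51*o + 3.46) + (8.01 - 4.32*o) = 5.91*o^2 - 0.81*o + 11.47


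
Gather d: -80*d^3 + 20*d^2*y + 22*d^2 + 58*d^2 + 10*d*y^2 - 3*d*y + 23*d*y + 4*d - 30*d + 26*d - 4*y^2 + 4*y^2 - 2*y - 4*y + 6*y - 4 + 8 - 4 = -80*d^3 + d^2*(20*y + 80) + d*(10*y^2 + 20*y)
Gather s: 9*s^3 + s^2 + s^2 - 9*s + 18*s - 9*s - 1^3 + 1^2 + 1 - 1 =9*s^3 + 2*s^2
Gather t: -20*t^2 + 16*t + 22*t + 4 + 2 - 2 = -20*t^2 + 38*t + 4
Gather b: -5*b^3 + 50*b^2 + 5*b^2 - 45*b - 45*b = -5*b^3 + 55*b^2 - 90*b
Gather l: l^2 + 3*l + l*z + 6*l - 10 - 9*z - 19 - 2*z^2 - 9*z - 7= l^2 + l*(z + 9) - 2*z^2 - 18*z - 36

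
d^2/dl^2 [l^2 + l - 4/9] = 2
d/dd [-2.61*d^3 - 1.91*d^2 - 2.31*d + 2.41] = -7.83*d^2 - 3.82*d - 2.31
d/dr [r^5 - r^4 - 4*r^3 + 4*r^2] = r*(5*r^3 - 4*r^2 - 12*r + 8)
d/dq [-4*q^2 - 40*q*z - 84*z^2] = -8*q - 40*z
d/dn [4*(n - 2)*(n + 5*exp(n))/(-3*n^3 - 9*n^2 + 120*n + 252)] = 4*((n - 2)*(n + 5*exp(n))*(3*n^2 + 6*n - 40) - (n + (n - 2)*(5*exp(n) + 1) + 5*exp(n))*(n^3 + 3*n^2 - 40*n - 84))/(3*(n^3 + 3*n^2 - 40*n - 84)^2)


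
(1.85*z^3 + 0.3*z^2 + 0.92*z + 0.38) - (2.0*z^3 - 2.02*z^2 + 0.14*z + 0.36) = -0.15*z^3 + 2.32*z^2 + 0.78*z + 0.02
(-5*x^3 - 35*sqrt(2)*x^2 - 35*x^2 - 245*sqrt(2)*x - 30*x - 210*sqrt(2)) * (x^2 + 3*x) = -5*x^5 - 50*x^4 - 35*sqrt(2)*x^4 - 350*sqrt(2)*x^3 - 135*x^3 - 945*sqrt(2)*x^2 - 90*x^2 - 630*sqrt(2)*x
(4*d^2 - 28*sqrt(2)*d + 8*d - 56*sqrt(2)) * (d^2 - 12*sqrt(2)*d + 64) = 4*d^4 - 76*sqrt(2)*d^3 + 8*d^3 - 152*sqrt(2)*d^2 + 928*d^2 - 1792*sqrt(2)*d + 1856*d - 3584*sqrt(2)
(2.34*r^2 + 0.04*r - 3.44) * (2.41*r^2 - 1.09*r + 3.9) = 5.6394*r^4 - 2.4542*r^3 + 0.791999999999999*r^2 + 3.9056*r - 13.416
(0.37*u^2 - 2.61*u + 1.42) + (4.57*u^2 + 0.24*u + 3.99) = 4.94*u^2 - 2.37*u + 5.41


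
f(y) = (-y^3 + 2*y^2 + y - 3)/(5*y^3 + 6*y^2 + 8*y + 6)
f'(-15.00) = 0.00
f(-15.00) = -0.24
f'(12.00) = 0.00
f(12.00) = -0.15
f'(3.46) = -0.03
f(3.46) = -0.05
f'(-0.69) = 3.88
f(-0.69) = -1.42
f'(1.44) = 0.02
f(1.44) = -0.01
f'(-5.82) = -0.02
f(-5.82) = -0.31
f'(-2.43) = -0.03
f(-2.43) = -0.42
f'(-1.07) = 5.77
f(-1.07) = 0.31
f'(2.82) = -0.03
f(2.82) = -0.04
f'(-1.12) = 3.40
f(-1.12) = 0.08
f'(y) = (-15*y^2 - 12*y - 8)*(-y^3 + 2*y^2 + y - 3)/(5*y^3 + 6*y^2 + 8*y + 6)^2 + (-3*y^2 + 4*y + 1)/(5*y^3 + 6*y^2 + 8*y + 6)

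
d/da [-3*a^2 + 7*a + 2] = 7 - 6*a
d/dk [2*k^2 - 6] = 4*k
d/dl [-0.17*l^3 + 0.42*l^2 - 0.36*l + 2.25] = -0.51*l^2 + 0.84*l - 0.36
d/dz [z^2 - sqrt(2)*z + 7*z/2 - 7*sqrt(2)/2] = 2*z - sqrt(2) + 7/2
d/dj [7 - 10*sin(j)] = -10*cos(j)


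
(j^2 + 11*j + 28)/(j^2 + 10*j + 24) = (j + 7)/(j + 6)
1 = 1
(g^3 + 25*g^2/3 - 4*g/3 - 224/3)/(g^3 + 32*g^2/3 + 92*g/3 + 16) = (3*g^2 + 13*g - 56)/(3*g^2 + 20*g + 12)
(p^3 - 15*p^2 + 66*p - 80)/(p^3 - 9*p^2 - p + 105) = (p^2 - 10*p + 16)/(p^2 - 4*p - 21)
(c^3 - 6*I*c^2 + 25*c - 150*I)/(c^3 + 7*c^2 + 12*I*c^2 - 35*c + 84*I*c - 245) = (c^2 - 11*I*c - 30)/(c^2 + 7*c*(1 + I) + 49*I)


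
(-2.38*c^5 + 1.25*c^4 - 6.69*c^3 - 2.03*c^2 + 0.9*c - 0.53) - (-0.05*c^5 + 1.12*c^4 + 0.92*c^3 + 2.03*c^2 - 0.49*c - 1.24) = -2.33*c^5 + 0.13*c^4 - 7.61*c^3 - 4.06*c^2 + 1.39*c + 0.71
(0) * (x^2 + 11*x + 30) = 0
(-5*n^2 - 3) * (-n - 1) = 5*n^3 + 5*n^2 + 3*n + 3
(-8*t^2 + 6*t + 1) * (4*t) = -32*t^3 + 24*t^2 + 4*t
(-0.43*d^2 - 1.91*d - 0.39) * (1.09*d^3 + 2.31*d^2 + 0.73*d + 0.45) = -0.4687*d^5 - 3.0752*d^4 - 5.1511*d^3 - 2.4887*d^2 - 1.1442*d - 0.1755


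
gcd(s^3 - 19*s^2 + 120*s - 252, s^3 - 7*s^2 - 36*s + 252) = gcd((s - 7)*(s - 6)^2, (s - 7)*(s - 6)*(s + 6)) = s^2 - 13*s + 42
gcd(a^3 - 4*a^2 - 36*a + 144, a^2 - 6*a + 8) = a - 4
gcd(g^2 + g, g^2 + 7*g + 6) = g + 1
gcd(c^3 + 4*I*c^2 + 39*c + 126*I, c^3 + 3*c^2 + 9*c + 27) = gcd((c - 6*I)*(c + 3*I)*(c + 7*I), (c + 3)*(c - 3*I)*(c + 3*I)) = c + 3*I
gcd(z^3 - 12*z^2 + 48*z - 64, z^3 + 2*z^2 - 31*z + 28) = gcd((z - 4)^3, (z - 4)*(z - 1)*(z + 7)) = z - 4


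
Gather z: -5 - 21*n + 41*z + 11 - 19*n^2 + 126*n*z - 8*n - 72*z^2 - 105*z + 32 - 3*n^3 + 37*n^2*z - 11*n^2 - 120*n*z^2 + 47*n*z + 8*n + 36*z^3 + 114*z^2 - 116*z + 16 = -3*n^3 - 30*n^2 - 21*n + 36*z^3 + z^2*(42 - 120*n) + z*(37*n^2 + 173*n - 180) + 54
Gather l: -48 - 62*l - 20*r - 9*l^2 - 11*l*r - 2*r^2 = -9*l^2 + l*(-11*r - 62) - 2*r^2 - 20*r - 48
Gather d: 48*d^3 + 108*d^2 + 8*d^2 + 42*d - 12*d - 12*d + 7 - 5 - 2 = 48*d^3 + 116*d^2 + 18*d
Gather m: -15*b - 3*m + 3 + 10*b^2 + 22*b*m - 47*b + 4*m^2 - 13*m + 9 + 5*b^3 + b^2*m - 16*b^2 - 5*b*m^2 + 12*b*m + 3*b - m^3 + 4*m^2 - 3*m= 5*b^3 - 6*b^2 - 59*b - m^3 + m^2*(8 - 5*b) + m*(b^2 + 34*b - 19) + 12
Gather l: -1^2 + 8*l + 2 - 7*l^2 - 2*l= -7*l^2 + 6*l + 1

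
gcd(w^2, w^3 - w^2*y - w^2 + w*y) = w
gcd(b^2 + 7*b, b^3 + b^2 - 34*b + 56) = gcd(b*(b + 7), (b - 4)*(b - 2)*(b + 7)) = b + 7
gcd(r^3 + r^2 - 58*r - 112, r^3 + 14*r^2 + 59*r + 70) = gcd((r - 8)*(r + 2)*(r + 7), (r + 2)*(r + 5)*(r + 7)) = r^2 + 9*r + 14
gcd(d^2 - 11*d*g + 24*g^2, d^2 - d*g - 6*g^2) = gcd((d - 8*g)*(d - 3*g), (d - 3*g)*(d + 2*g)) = d - 3*g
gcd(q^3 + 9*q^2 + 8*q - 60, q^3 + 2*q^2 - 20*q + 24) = q^2 + 4*q - 12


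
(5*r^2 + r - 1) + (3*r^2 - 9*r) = 8*r^2 - 8*r - 1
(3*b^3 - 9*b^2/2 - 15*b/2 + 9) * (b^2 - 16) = 3*b^5 - 9*b^4/2 - 111*b^3/2 + 81*b^2 + 120*b - 144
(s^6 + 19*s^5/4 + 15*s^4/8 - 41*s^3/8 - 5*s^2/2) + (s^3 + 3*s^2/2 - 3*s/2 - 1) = s^6 + 19*s^5/4 + 15*s^4/8 - 33*s^3/8 - s^2 - 3*s/2 - 1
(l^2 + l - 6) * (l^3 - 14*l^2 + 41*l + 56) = l^5 - 13*l^4 + 21*l^3 + 181*l^2 - 190*l - 336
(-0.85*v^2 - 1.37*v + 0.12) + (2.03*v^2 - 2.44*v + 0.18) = 1.18*v^2 - 3.81*v + 0.3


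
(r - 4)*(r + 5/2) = r^2 - 3*r/2 - 10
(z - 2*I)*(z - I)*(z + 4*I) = z^3 + I*z^2 + 10*z - 8*I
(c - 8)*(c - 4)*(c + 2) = c^3 - 10*c^2 + 8*c + 64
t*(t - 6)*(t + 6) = t^3 - 36*t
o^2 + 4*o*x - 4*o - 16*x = (o - 4)*(o + 4*x)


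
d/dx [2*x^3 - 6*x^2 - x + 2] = 6*x^2 - 12*x - 1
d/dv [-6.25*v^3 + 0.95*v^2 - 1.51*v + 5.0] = -18.75*v^2 + 1.9*v - 1.51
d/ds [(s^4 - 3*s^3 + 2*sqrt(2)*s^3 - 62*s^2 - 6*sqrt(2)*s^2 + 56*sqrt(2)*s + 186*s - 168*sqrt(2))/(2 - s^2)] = (-2*s^5 - 2*sqrt(2)*s^4 + 3*s^4 + 8*s^3 + 68*sqrt(2)*s^2 + 168*s^2 - 360*sqrt(2)*s - 248*s + 112*sqrt(2) + 372)/(s^4 - 4*s^2 + 4)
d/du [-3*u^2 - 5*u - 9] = -6*u - 5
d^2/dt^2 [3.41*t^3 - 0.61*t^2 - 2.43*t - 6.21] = 20.46*t - 1.22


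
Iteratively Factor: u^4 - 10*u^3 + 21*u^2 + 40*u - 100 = (u + 2)*(u^3 - 12*u^2 + 45*u - 50) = (u - 5)*(u + 2)*(u^2 - 7*u + 10) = (u - 5)^2*(u + 2)*(u - 2)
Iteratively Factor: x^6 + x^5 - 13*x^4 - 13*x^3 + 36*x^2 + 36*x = (x - 2)*(x^5 + 3*x^4 - 7*x^3 - 27*x^2 - 18*x) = (x - 3)*(x - 2)*(x^4 + 6*x^3 + 11*x^2 + 6*x) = (x - 3)*(x - 2)*(x + 2)*(x^3 + 4*x^2 + 3*x) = (x - 3)*(x - 2)*(x + 1)*(x + 2)*(x^2 + 3*x) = x*(x - 3)*(x - 2)*(x + 1)*(x + 2)*(x + 3)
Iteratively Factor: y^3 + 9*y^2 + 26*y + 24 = (y + 3)*(y^2 + 6*y + 8) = (y + 2)*(y + 3)*(y + 4)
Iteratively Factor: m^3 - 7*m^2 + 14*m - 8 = (m - 1)*(m^2 - 6*m + 8) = (m - 4)*(m - 1)*(m - 2)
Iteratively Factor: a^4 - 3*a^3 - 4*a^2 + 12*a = (a)*(a^3 - 3*a^2 - 4*a + 12) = a*(a - 3)*(a^2 - 4) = a*(a - 3)*(a - 2)*(a + 2)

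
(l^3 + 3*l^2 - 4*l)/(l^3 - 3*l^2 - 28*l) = (l - 1)/(l - 7)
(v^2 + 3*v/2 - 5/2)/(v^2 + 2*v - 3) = (v + 5/2)/(v + 3)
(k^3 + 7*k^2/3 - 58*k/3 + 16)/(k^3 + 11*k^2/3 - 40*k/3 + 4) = (3*k^2 - 11*k + 8)/(3*k^2 - 7*k + 2)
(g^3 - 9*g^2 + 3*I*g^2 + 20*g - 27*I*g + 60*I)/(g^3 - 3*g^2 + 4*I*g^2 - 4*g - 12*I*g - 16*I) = (g^2 + g*(-5 + 3*I) - 15*I)/(g^2 + g*(1 + 4*I) + 4*I)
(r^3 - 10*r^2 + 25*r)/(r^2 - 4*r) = (r^2 - 10*r + 25)/(r - 4)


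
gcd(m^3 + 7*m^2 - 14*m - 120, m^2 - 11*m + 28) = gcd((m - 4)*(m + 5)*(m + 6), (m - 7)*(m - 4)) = m - 4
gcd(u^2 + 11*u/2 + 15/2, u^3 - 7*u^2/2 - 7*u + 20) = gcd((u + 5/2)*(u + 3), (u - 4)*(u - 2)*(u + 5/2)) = u + 5/2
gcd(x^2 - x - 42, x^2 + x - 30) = x + 6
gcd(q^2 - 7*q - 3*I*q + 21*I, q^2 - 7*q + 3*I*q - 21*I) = q - 7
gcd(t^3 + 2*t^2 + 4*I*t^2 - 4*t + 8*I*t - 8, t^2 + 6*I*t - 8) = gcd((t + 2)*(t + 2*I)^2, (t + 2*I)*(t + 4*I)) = t + 2*I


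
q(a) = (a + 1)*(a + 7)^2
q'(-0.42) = 50.93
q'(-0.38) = 52.03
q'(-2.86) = 1.74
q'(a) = (a + 1)*(2*a + 14) + (a + 7)^2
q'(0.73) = 86.50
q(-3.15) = -31.87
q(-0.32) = 30.34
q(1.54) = 185.25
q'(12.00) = 855.00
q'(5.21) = 300.73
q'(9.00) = 576.00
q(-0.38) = 27.17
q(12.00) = 4693.00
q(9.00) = 2560.00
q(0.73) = 103.37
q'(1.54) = 116.31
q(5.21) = 925.81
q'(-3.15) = -1.73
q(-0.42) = 25.11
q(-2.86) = -31.88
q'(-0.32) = 53.71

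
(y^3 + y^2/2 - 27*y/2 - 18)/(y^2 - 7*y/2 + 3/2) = (2*y^3 + y^2 - 27*y - 36)/(2*y^2 - 7*y + 3)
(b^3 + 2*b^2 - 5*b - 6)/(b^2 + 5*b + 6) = (b^2 - b - 2)/(b + 2)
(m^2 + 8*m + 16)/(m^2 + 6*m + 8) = (m + 4)/(m + 2)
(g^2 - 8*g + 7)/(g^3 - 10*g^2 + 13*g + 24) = (g^2 - 8*g + 7)/(g^3 - 10*g^2 + 13*g + 24)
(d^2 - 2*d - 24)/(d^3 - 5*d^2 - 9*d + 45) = (d^2 - 2*d - 24)/(d^3 - 5*d^2 - 9*d + 45)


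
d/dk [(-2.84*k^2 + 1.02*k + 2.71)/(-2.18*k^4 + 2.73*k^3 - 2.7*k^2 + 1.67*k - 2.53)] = (-12.3824*k^5 + 14.424*k^4 + 18.062*k^3 - 24.1837*k^2 + 29.0044*k - 7.1063)/(4.7524*k^8 - 11.9028*k^7 + 19.2249*k^6 - 22.0232*k^5 + 27.439*k^4 - 22.8318*k^3 + 16.4509*k^2 - 8.4502*k + 6.4009)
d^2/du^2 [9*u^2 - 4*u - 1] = 18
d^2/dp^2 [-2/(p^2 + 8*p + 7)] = 4*(p^2 + 8*p - 4*(p + 4)^2 + 7)/(p^2 + 8*p + 7)^3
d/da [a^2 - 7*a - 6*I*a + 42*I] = 2*a - 7 - 6*I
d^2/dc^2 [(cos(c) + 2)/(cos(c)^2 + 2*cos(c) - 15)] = (-9*(1 - cos(2*c))^2*cos(c)/4 - 3*(1 - cos(2*c))^2/2 - 491*cos(c)/2 - 79*cos(2*c) - 27*cos(3*c) + cos(5*c)/2 + 63)/((cos(c) - 3)^3*(cos(c) + 5)^3)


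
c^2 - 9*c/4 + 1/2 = (c - 2)*(c - 1/4)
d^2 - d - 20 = (d - 5)*(d + 4)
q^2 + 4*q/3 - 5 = (q - 5/3)*(q + 3)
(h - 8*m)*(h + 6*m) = h^2 - 2*h*m - 48*m^2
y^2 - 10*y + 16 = (y - 8)*(y - 2)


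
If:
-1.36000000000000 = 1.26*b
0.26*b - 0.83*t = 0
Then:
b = -1.08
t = -0.34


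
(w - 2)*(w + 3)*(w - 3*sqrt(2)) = w^3 - 3*sqrt(2)*w^2 + w^2 - 6*w - 3*sqrt(2)*w + 18*sqrt(2)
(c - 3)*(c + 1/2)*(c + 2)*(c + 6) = c^4 + 11*c^3/2 - 19*c^2/2 - 42*c - 18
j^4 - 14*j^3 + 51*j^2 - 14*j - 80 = (j - 8)*(j - 5)*(j - 2)*(j + 1)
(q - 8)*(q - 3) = q^2 - 11*q + 24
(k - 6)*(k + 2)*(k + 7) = k^3 + 3*k^2 - 40*k - 84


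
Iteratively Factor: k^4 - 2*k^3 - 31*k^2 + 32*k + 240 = (k - 5)*(k^3 + 3*k^2 - 16*k - 48) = (k - 5)*(k - 4)*(k^2 + 7*k + 12) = (k - 5)*(k - 4)*(k + 3)*(k + 4)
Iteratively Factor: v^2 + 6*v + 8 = (v + 4)*(v + 2)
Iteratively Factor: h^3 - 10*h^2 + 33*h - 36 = (h - 4)*(h^2 - 6*h + 9) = (h - 4)*(h - 3)*(h - 3)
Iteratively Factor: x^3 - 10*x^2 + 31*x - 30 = (x - 2)*(x^2 - 8*x + 15) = (x - 3)*(x - 2)*(x - 5)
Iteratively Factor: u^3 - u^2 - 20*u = (u - 5)*(u^2 + 4*u) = (u - 5)*(u + 4)*(u)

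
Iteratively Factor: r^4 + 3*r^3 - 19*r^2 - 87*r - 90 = (r + 2)*(r^3 + r^2 - 21*r - 45) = (r + 2)*(r + 3)*(r^2 - 2*r - 15) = (r + 2)*(r + 3)^2*(r - 5)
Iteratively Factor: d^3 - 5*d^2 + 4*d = (d - 1)*(d^2 - 4*d) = (d - 4)*(d - 1)*(d)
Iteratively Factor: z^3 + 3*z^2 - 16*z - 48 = (z - 4)*(z^2 + 7*z + 12) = (z - 4)*(z + 3)*(z + 4)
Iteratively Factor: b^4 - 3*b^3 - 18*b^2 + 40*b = (b)*(b^3 - 3*b^2 - 18*b + 40) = b*(b - 2)*(b^2 - b - 20) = b*(b - 5)*(b - 2)*(b + 4)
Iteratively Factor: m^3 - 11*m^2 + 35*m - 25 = (m - 5)*(m^2 - 6*m + 5) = (m - 5)*(m - 1)*(m - 5)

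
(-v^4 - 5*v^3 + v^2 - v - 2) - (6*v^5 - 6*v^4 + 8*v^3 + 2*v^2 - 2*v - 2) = -6*v^5 + 5*v^4 - 13*v^3 - v^2 + v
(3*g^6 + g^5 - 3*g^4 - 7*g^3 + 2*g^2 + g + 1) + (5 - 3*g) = 3*g^6 + g^5 - 3*g^4 - 7*g^3 + 2*g^2 - 2*g + 6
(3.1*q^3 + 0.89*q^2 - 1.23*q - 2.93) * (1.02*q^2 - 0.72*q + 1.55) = 3.162*q^5 - 1.3242*q^4 + 2.9096*q^3 - 0.7235*q^2 + 0.2031*q - 4.5415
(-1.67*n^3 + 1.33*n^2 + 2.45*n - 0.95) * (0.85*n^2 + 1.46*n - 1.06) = -1.4195*n^5 - 1.3077*n^4 + 5.7945*n^3 + 1.3597*n^2 - 3.984*n + 1.007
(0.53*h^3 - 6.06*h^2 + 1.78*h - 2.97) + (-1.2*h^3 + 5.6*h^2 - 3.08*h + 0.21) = -0.67*h^3 - 0.46*h^2 - 1.3*h - 2.76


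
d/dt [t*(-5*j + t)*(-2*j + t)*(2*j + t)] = 20*j^3 - 8*j^2*t - 15*j*t^2 + 4*t^3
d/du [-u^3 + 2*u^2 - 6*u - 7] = -3*u^2 + 4*u - 6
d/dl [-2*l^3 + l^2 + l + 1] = -6*l^2 + 2*l + 1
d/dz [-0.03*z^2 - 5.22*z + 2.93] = -0.06*z - 5.22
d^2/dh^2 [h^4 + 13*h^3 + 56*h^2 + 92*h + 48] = 12*h^2 + 78*h + 112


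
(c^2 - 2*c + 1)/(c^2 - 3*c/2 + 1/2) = 2*(c - 1)/(2*c - 1)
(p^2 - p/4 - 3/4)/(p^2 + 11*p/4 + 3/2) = (p - 1)/(p + 2)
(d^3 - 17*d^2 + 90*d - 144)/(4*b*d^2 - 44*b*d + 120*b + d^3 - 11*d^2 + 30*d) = (d^2 - 11*d + 24)/(4*b*d - 20*b + d^2 - 5*d)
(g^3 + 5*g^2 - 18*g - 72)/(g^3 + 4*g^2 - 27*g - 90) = (g - 4)/(g - 5)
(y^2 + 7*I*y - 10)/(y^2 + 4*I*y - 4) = (y + 5*I)/(y + 2*I)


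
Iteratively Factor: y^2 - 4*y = (y - 4)*(y)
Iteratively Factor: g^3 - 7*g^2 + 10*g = (g - 5)*(g^2 - 2*g) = g*(g - 5)*(g - 2)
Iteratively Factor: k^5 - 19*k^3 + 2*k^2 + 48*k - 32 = (k + 2)*(k^4 - 2*k^3 - 15*k^2 + 32*k - 16) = (k + 2)*(k + 4)*(k^3 - 6*k^2 + 9*k - 4) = (k - 4)*(k + 2)*(k + 4)*(k^2 - 2*k + 1) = (k - 4)*(k - 1)*(k + 2)*(k + 4)*(k - 1)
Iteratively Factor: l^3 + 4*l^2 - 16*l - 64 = (l + 4)*(l^2 - 16) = (l + 4)^2*(l - 4)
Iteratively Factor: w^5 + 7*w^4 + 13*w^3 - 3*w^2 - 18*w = (w + 3)*(w^4 + 4*w^3 + w^2 - 6*w) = (w - 1)*(w + 3)*(w^3 + 5*w^2 + 6*w) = (w - 1)*(w + 3)^2*(w^2 + 2*w) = w*(w - 1)*(w + 3)^2*(w + 2)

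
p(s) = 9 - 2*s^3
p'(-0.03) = -0.01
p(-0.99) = 10.94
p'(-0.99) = -5.88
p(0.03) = 9.00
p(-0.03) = 9.00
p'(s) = -6*s^2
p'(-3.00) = -54.00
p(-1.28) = 13.19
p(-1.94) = 23.60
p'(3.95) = -93.62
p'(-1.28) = -9.83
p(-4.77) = 226.06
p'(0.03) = -0.01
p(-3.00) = 63.00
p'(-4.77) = -136.52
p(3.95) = -114.26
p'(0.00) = 0.00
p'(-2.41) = -34.85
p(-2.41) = 37.00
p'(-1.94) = -22.58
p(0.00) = 9.00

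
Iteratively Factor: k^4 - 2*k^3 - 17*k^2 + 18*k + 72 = (k - 3)*(k^3 + k^2 - 14*k - 24) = (k - 4)*(k - 3)*(k^2 + 5*k + 6) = (k - 4)*(k - 3)*(k + 2)*(k + 3)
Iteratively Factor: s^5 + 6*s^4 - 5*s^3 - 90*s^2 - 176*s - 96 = (s + 2)*(s^4 + 4*s^3 - 13*s^2 - 64*s - 48) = (s + 2)*(s + 3)*(s^3 + s^2 - 16*s - 16) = (s + 1)*(s + 2)*(s + 3)*(s^2 - 16) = (s - 4)*(s + 1)*(s + 2)*(s + 3)*(s + 4)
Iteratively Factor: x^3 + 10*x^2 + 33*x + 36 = (x + 3)*(x^2 + 7*x + 12) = (x + 3)^2*(x + 4)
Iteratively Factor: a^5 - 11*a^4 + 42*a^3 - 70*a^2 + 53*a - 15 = (a - 1)*(a^4 - 10*a^3 + 32*a^2 - 38*a + 15) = (a - 1)^2*(a^3 - 9*a^2 + 23*a - 15) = (a - 1)^3*(a^2 - 8*a + 15) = (a - 5)*(a - 1)^3*(a - 3)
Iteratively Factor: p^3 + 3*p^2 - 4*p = (p - 1)*(p^2 + 4*p) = (p - 1)*(p + 4)*(p)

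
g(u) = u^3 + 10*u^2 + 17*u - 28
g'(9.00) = 440.00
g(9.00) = 1664.00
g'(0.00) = 17.00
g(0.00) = -28.00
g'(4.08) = 148.54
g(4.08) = 275.74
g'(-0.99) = 0.14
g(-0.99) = -36.00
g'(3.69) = 131.65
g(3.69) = 221.13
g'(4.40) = 163.08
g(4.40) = 325.58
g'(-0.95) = 0.71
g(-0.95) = -35.98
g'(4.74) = 179.20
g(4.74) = 383.75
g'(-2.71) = -15.17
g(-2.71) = -20.53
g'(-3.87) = -15.47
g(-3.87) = -1.98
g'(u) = 3*u^2 + 20*u + 17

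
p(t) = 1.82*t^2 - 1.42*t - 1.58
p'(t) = 3.64*t - 1.42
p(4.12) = 23.46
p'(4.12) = 13.58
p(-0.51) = -0.38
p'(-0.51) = -3.28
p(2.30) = 4.78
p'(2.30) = 6.95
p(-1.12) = 2.29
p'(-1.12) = -5.50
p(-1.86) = 7.36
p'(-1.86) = -8.19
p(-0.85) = 0.94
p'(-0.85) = -4.51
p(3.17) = 12.21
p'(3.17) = 10.12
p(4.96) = 36.15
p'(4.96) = 16.63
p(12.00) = 243.46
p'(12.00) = 42.26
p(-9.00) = 158.62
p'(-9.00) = -34.18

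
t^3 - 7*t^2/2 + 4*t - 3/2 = (t - 3/2)*(t - 1)^2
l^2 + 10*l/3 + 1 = (l + 1/3)*(l + 3)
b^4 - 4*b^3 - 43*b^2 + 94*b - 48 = (b - 8)*(b - 1)^2*(b + 6)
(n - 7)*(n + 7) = n^2 - 49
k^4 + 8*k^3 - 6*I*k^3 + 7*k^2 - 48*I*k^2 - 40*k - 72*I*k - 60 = (k + 2)*(k + 6)*(k - 5*I)*(k - I)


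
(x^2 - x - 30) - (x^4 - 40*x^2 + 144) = -x^4 + 41*x^2 - x - 174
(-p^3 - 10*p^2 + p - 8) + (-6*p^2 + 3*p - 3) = -p^3 - 16*p^2 + 4*p - 11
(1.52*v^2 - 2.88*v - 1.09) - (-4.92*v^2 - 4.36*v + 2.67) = 6.44*v^2 + 1.48*v - 3.76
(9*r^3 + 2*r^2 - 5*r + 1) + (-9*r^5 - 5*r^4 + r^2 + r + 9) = -9*r^5 - 5*r^4 + 9*r^3 + 3*r^2 - 4*r + 10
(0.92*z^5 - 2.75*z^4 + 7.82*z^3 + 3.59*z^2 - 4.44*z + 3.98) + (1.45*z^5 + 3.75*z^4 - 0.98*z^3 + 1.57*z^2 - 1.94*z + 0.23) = 2.37*z^5 + 1.0*z^4 + 6.84*z^3 + 5.16*z^2 - 6.38*z + 4.21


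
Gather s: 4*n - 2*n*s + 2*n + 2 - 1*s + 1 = 6*n + s*(-2*n - 1) + 3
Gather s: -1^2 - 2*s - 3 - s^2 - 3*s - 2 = -s^2 - 5*s - 6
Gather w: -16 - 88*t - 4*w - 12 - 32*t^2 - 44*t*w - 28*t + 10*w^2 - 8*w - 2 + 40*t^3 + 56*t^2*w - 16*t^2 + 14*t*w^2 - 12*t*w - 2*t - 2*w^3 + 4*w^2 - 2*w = 40*t^3 - 48*t^2 - 118*t - 2*w^3 + w^2*(14*t + 14) + w*(56*t^2 - 56*t - 14) - 30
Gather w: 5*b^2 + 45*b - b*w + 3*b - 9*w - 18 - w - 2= 5*b^2 + 48*b + w*(-b - 10) - 20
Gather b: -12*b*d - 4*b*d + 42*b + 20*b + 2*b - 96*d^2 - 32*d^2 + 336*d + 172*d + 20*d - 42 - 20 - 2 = b*(64 - 16*d) - 128*d^2 + 528*d - 64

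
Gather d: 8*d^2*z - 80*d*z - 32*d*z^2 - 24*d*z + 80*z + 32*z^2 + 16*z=8*d^2*z + d*(-32*z^2 - 104*z) + 32*z^2 + 96*z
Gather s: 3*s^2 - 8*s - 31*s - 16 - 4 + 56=3*s^2 - 39*s + 36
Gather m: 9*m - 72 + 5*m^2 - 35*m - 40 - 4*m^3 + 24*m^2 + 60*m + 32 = -4*m^3 + 29*m^2 + 34*m - 80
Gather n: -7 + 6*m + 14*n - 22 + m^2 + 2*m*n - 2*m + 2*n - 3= m^2 + 4*m + n*(2*m + 16) - 32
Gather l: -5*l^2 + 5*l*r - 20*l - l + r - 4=-5*l^2 + l*(5*r - 21) + r - 4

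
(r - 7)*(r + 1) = r^2 - 6*r - 7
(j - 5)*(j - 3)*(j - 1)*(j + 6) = j^4 - 3*j^3 - 31*j^2 + 123*j - 90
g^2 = g^2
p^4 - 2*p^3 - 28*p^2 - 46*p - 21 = (p - 7)*(p + 1)^2*(p + 3)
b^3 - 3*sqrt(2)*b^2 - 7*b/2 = b*(b - 7*sqrt(2)/2)*(b + sqrt(2)/2)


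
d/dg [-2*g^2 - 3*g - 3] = -4*g - 3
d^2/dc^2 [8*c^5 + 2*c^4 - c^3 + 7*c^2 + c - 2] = 160*c^3 + 24*c^2 - 6*c + 14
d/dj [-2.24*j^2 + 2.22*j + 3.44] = 2.22 - 4.48*j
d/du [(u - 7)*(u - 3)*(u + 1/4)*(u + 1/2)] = 4*u^3 - 111*u^2/4 + 109*u/4 + 29/2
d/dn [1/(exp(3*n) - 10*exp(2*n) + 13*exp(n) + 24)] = (-3*exp(2*n) + 20*exp(n) - 13)*exp(n)/(exp(3*n) - 10*exp(2*n) + 13*exp(n) + 24)^2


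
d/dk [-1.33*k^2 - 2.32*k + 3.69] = -2.66*k - 2.32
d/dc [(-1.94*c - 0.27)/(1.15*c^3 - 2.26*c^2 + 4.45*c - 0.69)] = (4.462*c^3 - 3.4529*c^2 - 1.2204*c + 2.5401)/(1.3225*c^6 - 5.198*c^5 + 15.3426*c^4 - 21.701*c^3 + 22.9213*c^2 - 6.141*c + 0.4761)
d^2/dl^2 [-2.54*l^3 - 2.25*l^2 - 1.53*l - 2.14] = -15.24*l - 4.5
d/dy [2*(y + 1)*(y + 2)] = 4*y + 6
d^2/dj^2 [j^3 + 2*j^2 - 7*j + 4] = 6*j + 4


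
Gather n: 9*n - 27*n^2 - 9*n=-27*n^2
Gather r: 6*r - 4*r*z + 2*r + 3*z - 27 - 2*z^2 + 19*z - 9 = r*(8 - 4*z) - 2*z^2 + 22*z - 36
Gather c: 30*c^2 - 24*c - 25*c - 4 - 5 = 30*c^2 - 49*c - 9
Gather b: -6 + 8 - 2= 0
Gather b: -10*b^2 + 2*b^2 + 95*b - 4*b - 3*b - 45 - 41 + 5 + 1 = -8*b^2 + 88*b - 80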